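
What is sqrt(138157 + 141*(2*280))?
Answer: sqrt(217117) ≈ 465.96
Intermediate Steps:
sqrt(138157 + 141*(2*280)) = sqrt(138157 + 141*560) = sqrt(138157 + 78960) = sqrt(217117)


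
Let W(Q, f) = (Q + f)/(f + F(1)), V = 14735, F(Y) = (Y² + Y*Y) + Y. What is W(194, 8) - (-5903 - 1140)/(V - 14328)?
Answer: 14517/407 ≈ 35.668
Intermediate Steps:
F(Y) = Y + 2*Y² (F(Y) = (Y² + Y²) + Y = 2*Y² + Y = Y + 2*Y²)
W(Q, f) = (Q + f)/(3 + f) (W(Q, f) = (Q + f)/(f + 1*(1 + 2*1)) = (Q + f)/(f + 1*(1 + 2)) = (Q + f)/(f + 1*3) = (Q + f)/(f + 3) = (Q + f)/(3 + f))
W(194, 8) - (-5903 - 1140)/(V - 14328) = (194 + 8)/(3 + 8) - (-5903 - 1140)/(14735 - 14328) = 202/11 - (-7043)/407 = (1/11)*202 - (-7043)/407 = 202/11 - 1*(-7043/407) = 202/11 + 7043/407 = 14517/407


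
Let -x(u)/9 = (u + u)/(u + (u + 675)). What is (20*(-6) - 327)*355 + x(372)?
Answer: -75060237/473 ≈ -1.5869e+5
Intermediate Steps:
x(u) = -18*u/(675 + 2*u) (x(u) = -9*(u + u)/(u + (u + 675)) = -9*2*u/(u + (675 + u)) = -9*2*u/(675 + 2*u) = -18*u/(675 + 2*u))
(20*(-6) - 327)*355 + x(372) = (20*(-6) - 327)*355 - 18*372/(675 + 2*372) = (-120 - 327)*355 - 18*372/(675 + 744) = -447*355 - 18*372/1419 = -158685 - 18*372*1/1419 = -158685 - 2232/473 = -75060237/473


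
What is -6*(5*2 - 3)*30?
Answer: -1260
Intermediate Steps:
-6*(5*2 - 3)*30 = -6*(10 - 3)*30 = -6*7*30 = -42*30 = -1260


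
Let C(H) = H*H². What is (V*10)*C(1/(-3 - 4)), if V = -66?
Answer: 660/343 ≈ 1.9242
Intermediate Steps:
C(H) = H³
(V*10)*C(1/(-3 - 4)) = (-66*10)*(1/(-3 - 4))³ = -660*(1/(-7))³ = -660*(-⅐)³ = -660*(-1/343) = 660/343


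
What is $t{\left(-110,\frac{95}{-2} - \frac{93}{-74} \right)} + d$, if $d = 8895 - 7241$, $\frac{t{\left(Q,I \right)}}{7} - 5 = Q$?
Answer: $919$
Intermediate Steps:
$t{\left(Q,I \right)} = 35 + 7 Q$
$d = 1654$ ($d = 8895 - 7241 = 1654$)
$t{\left(-110,\frac{95}{-2} - \frac{93}{-74} \right)} + d = \left(35 + 7 \left(-110\right)\right) + 1654 = \left(35 - 770\right) + 1654 = -735 + 1654 = 919$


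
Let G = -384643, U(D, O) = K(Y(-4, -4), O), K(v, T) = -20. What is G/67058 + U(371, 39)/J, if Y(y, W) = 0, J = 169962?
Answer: -32688017363/5698655898 ≈ -5.7361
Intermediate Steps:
U(D, O) = -20
G/67058 + U(371, 39)/J = -384643/67058 - 20/169962 = -384643*1/67058 - 20*1/169962 = -384643/67058 - 10/84981 = -32688017363/5698655898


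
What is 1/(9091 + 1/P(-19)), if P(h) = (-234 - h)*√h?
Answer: 7984398025/72586162445276 - 215*I*√19/72586162445276 ≈ 0.00011 - 1.2911e-11*I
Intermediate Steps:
P(h) = √h*(-234 - h)
1/(9091 + 1/P(-19)) = 1/(9091 + 1/(√(-19)*(-234 - 1*(-19)))) = 1/(9091 + 1/((I*√19)*(-234 + 19))) = 1/(9091 + 1/((I*√19)*(-215))) = 1/(9091 + 1/(-215*I*√19)) = 1/(9091 + I*√19/4085)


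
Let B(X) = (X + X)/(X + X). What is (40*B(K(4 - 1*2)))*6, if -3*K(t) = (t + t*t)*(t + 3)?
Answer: 240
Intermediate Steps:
K(t) = -(3 + t)*(t + t²)/3 (K(t) = -(t + t*t)*(t + 3)/3 = -(t + t²)*(3 + t)/3 = -(3 + t)*(t + t²)/3)
B(X) = 1 (B(X) = (2*X)/((2*X)) = (2*X)*(1/(2*X)) = 1)
(40*B(K(4 - 1*2)))*6 = (40*1)*6 = 40*6 = 240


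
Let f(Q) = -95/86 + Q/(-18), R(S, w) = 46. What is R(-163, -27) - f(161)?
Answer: 21691/387 ≈ 56.049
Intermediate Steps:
f(Q) = -95/86 - Q/18 (f(Q) = -95*1/86 + Q*(-1/18) = -95/86 - Q/18)
R(-163, -27) - f(161) = 46 - (-95/86 - 1/18*161) = 46 - (-95/86 - 161/18) = 46 - 1*(-3889/387) = 46 + 3889/387 = 21691/387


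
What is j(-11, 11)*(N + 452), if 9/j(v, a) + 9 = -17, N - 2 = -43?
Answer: -3699/26 ≈ -142.27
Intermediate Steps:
N = -41 (N = 2 - 43 = -41)
j(v, a) = -9/26 (j(v, a) = 9/(-9 - 17) = 9/(-26) = 9*(-1/26) = -9/26)
j(-11, 11)*(N + 452) = -9*(-41 + 452)/26 = -9/26*411 = -3699/26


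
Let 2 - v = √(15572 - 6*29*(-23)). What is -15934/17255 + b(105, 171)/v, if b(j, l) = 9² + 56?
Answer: -6331125/6753607 - 137*√19574/19570 ≈ -1.9169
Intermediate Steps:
b(j, l) = 137 (b(j, l) = 81 + 56 = 137)
v = 2 - √19574 (v = 2 - √(15572 - 6*29*(-23)) = 2 - √(15572 - 174*(-23)) = 2 - √(15572 + 4002) = 2 - √19574 ≈ -137.91)
-15934/17255 + b(105, 171)/v = -15934/17255 + 137/(2 - √19574)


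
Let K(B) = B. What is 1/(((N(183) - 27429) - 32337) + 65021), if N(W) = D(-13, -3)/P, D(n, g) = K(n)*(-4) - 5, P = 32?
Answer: 32/168207 ≈ 0.00019024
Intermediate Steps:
D(n, g) = -5 - 4*n (D(n, g) = n*(-4) - 5 = -4*n - 5 = -5 - 4*n)
N(W) = 47/32 (N(W) = (-5 - 4*(-13))/32 = (-5 + 52)*(1/32) = 47*(1/32) = 47/32)
1/(((N(183) - 27429) - 32337) + 65021) = 1/(((47/32 - 27429) - 32337) + 65021) = 1/((-877681/32 - 32337) + 65021) = 1/(-1912465/32 + 65021) = 1/(168207/32) = 32/168207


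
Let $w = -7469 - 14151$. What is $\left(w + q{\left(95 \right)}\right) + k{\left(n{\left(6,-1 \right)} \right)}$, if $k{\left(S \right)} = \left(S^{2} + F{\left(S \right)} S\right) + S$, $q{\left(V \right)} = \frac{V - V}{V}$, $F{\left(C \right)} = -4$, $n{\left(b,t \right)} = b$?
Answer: $-21602$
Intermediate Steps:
$w = -21620$
$q{\left(V \right)} = 0$ ($q{\left(V \right)} = \frac{0}{V} = 0$)
$k{\left(S \right)} = S^{2} - 3 S$ ($k{\left(S \right)} = \left(S^{2} - 4 S\right) + S = S^{2} - 3 S$)
$\left(w + q{\left(95 \right)}\right) + k{\left(n{\left(6,-1 \right)} \right)} = \left(-21620 + 0\right) + 6 \left(-3 + 6\right) = -21620 + 6 \cdot 3 = -21620 + 18 = -21602$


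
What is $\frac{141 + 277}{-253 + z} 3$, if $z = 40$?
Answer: $- \frac{418}{71} \approx -5.8873$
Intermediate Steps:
$\frac{141 + 277}{-253 + z} 3 = \frac{141 + 277}{-253 + 40} \cdot 3 = \frac{418}{-213} \cdot 3 = 418 \left(- \frac{1}{213}\right) 3 = \left(- \frac{418}{213}\right) 3 = - \frac{418}{71}$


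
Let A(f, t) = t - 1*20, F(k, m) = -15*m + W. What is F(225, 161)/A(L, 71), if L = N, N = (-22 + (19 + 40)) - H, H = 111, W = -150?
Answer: -855/17 ≈ -50.294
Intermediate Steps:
F(k, m) = -150 - 15*m (F(k, m) = -15*m - 150 = -150 - 15*m)
N = -74 (N = (-22 + (19 + 40)) - 1*111 = (-22 + 59) - 111 = 37 - 111 = -74)
L = -74
A(f, t) = -20 + t (A(f, t) = t - 20 = -20 + t)
F(225, 161)/A(L, 71) = (-150 - 15*161)/(-20 + 71) = (-150 - 2415)/51 = -2565*1/51 = -855/17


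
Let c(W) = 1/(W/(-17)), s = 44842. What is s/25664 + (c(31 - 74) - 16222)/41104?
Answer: 273908907/202501792 ≈ 1.3526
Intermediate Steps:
c(W) = -17/W (c(W) = 1/(W*(-1/17)) = 1/(-W/17) = -17/W)
s/25664 + (c(31 - 74) - 16222)/41104 = 44842/25664 + (-17/(31 - 74) - 16222)/41104 = 44842*(1/25664) + (-17/(-43) - 16222)*(1/41104) = 22421/12832 + (-17*(-1/43) - 16222)*(1/41104) = 22421/12832 + (17/43 - 16222)*(1/41104) = 22421/12832 - 697529/43*1/41104 = 22421/12832 - 99647/252496 = 273908907/202501792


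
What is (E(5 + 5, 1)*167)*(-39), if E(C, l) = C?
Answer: -65130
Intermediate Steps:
(E(5 + 5, 1)*167)*(-39) = ((5 + 5)*167)*(-39) = (10*167)*(-39) = 1670*(-39) = -65130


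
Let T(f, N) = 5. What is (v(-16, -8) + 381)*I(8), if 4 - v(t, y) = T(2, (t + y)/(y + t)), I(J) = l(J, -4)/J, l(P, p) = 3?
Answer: 285/2 ≈ 142.50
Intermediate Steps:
I(J) = 3/J
v(t, y) = -1 (v(t, y) = 4 - 1*5 = 4 - 5 = -1)
(v(-16, -8) + 381)*I(8) = (-1 + 381)*(3/8) = 380*(3*(1/8)) = 380*(3/8) = 285/2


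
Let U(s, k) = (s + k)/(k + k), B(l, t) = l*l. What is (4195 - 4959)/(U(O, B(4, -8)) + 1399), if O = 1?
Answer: -24448/44785 ≈ -0.54590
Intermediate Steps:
B(l, t) = l²
U(s, k) = (k + s)/(2*k) (U(s, k) = (k + s)/((2*k)) = (k + s)*(1/(2*k)) = (k + s)/(2*k))
(4195 - 4959)/(U(O, B(4, -8)) + 1399) = (4195 - 4959)/((4² + 1)/(2*(4²)) + 1399) = -764/((½)*(16 + 1)/16 + 1399) = -764/((½)*(1/16)*17 + 1399) = -764/(17/32 + 1399) = -764/44785/32 = -764*32/44785 = -24448/44785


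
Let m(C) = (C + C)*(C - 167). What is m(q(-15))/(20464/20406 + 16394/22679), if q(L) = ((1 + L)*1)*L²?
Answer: 483546015117270/39931951 ≈ 1.2109e+7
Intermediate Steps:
q(L) = L²*(1 + L) (q(L) = (1 + L)*L² = L²*(1 + L))
m(C) = 2*C*(-167 + C) (m(C) = (2*C)*(-167 + C) = 2*C*(-167 + C))
m(q(-15))/(20464/20406 + 16394/22679) = (2*((-15)²*(1 - 15))*(-167 + (-15)²*(1 - 15)))/(20464/20406 + 16394/22679) = (2*(225*(-14))*(-167 + 225*(-14)))/(20464*(1/20406) + 16394*(1/22679)) = (2*(-3150)*(-167 - 3150))/(10232/10203 + 16394/22679) = (2*(-3150)*(-3317))/(399319510/231393837) = 20897100*(231393837/399319510) = 483546015117270/39931951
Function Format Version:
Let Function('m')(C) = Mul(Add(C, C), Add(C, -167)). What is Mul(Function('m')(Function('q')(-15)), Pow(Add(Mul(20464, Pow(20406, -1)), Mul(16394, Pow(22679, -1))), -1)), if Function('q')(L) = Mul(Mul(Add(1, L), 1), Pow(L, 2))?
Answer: Rational(483546015117270, 39931951) ≈ 1.2109e+7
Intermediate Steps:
Function('q')(L) = Mul(Pow(L, 2), Add(1, L)) (Function('q')(L) = Mul(Add(1, L), Pow(L, 2)) = Mul(Pow(L, 2), Add(1, L)))
Function('m')(C) = Mul(2, C, Add(-167, C)) (Function('m')(C) = Mul(Mul(2, C), Add(-167, C)) = Mul(2, C, Add(-167, C)))
Mul(Function('m')(Function('q')(-15)), Pow(Add(Mul(20464, Pow(20406, -1)), Mul(16394, Pow(22679, -1))), -1)) = Mul(Mul(2, Mul(Pow(-15, 2), Add(1, -15)), Add(-167, Mul(Pow(-15, 2), Add(1, -15)))), Pow(Add(Mul(20464, Pow(20406, -1)), Mul(16394, Pow(22679, -1))), -1)) = Mul(Mul(2, Mul(225, -14), Add(-167, Mul(225, -14))), Pow(Add(Mul(20464, Rational(1, 20406)), Mul(16394, Rational(1, 22679))), -1)) = Mul(Mul(2, -3150, Add(-167, -3150)), Pow(Add(Rational(10232, 10203), Rational(16394, 22679)), -1)) = Mul(Mul(2, -3150, -3317), Pow(Rational(399319510, 231393837), -1)) = Mul(20897100, Rational(231393837, 399319510)) = Rational(483546015117270, 39931951)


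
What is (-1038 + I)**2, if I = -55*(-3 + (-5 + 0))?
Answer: 357604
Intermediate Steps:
I = 440 (I = -55*(-3 - 5) = -55*(-8) = 440)
(-1038 + I)**2 = (-1038 + 440)**2 = (-598)**2 = 357604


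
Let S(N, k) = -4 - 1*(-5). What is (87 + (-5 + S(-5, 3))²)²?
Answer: 10609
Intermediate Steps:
S(N, k) = 1 (S(N, k) = -4 + 5 = 1)
(87 + (-5 + S(-5, 3))²)² = (87 + (-5 + 1)²)² = (87 + (-4)²)² = (87 + 16)² = 103² = 10609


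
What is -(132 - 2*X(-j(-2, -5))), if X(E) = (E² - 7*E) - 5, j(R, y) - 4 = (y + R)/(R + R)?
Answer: 37/8 ≈ 4.6250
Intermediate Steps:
j(R, y) = 4 + (R + y)/(2*R) (j(R, y) = 4 + (y + R)/(R + R) = 4 + (R + y)/((2*R)) = 4 + (R + y)*(1/(2*R)) = 4 + (R + y)/(2*R))
X(E) = -5 + E² - 7*E
-(132 - 2*X(-j(-2, -5))) = -(132 - 2*(-5 + (-(-5 + 9*(-2))/(2*(-2)))² - (-7)*(½)*(-5 + 9*(-2))/(-2))) = -(132 - 2*(-5 + (-(-1)*(-5 - 18)/(2*2))² - (-7)*(½)*(-½)*(-5 - 18))) = -(132 - 2*(-5 + (-(-1)*(-23)/(2*2))² - (-7)*(½)*(-½)*(-23))) = -(132 - 2*(-5 + (-1*23/4)² - (-7)*23/4)) = -(132 - 2*(-5 + (-23/4)² - 7*(-23/4))) = -(132 - 2*(-5 + 529/16 + 161/4)) = -(132 - 2*1093/16) = -(132 - 1093/8) = -1*(-37/8) = 37/8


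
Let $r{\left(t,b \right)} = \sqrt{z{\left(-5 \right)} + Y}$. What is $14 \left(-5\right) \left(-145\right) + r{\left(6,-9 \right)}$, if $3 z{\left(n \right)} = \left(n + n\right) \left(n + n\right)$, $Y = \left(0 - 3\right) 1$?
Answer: $10150 + \frac{\sqrt{273}}{3} \approx 10156.0$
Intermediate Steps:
$Y = -3$ ($Y = \left(-3\right) 1 = -3$)
$z{\left(n \right)} = \frac{4 n^{2}}{3}$ ($z{\left(n \right)} = \frac{\left(n + n\right) \left(n + n\right)}{3} = \frac{2 n 2 n}{3} = \frac{4 n^{2}}{3}$)
$r{\left(t,b \right)} = \frac{\sqrt{273}}{3}$ ($r{\left(t,b \right)} = \sqrt{\frac{4 \left(-5\right)^{2}}{3} - 3} = \sqrt{\frac{4}{3} \cdot 25 - 3} = \sqrt{\frac{100}{3} - 3} = \sqrt{\frac{91}{3}} = \frac{\sqrt{273}}{3}$)
$14 \left(-5\right) \left(-145\right) + r{\left(6,-9 \right)} = 14 \left(-5\right) \left(-145\right) + \frac{\sqrt{273}}{3} = \left(-70\right) \left(-145\right) + \frac{\sqrt{273}}{3} = 10150 + \frac{\sqrt{273}}{3}$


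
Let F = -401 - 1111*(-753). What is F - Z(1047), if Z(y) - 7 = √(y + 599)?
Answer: 836175 - √1646 ≈ 8.3613e+5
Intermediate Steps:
Z(y) = 7 + √(599 + y) (Z(y) = 7 + √(y + 599) = 7 + √(599 + y))
F = 836182 (F = -401 + 836583 = 836182)
F - Z(1047) = 836182 - (7 + √(599 + 1047)) = 836182 - (7 + √1646) = 836182 + (-7 - √1646) = 836175 - √1646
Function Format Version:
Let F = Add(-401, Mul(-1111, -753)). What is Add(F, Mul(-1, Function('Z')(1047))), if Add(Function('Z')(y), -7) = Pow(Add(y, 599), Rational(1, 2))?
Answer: Add(836175, Mul(-1, Pow(1646, Rational(1, 2)))) ≈ 8.3613e+5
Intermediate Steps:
Function('Z')(y) = Add(7, Pow(Add(599, y), Rational(1, 2))) (Function('Z')(y) = Add(7, Pow(Add(y, 599), Rational(1, 2))) = Add(7, Pow(Add(599, y), Rational(1, 2))))
F = 836182 (F = Add(-401, 836583) = 836182)
Add(F, Mul(-1, Function('Z')(1047))) = Add(836182, Mul(-1, Add(7, Pow(Add(599, 1047), Rational(1, 2))))) = Add(836182, Mul(-1, Add(7, Pow(1646, Rational(1, 2))))) = Add(836182, Add(-7, Mul(-1, Pow(1646, Rational(1, 2))))) = Add(836175, Mul(-1, Pow(1646, Rational(1, 2))))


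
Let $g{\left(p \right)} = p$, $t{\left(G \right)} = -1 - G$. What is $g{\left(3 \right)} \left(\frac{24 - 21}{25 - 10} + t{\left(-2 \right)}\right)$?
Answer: $\frac{18}{5} \approx 3.6$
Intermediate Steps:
$g{\left(3 \right)} \left(\frac{24 - 21}{25 - 10} + t{\left(-2 \right)}\right) = 3 \left(\frac{24 - 21}{25 - 10} - -1\right) = 3 \left(\frac{3}{15} + \left(-1 + 2\right)\right) = 3 \left(3 \cdot \frac{1}{15} + 1\right) = 3 \left(\frac{1}{5} + 1\right) = 3 \cdot \frac{6}{5} = \frac{18}{5}$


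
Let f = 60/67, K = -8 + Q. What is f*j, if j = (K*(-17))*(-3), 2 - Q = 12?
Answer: -55080/67 ≈ -822.09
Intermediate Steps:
Q = -10 (Q = 2 - 1*12 = 2 - 12 = -10)
K = -18 (K = -8 - 10 = -18)
j = -918 (j = -18*(-17)*(-3) = 306*(-3) = -918)
f = 60/67 (f = 60*(1/67) = 60/67 ≈ 0.89552)
f*j = (60/67)*(-918) = -55080/67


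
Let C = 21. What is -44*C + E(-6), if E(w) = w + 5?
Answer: -925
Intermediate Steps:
E(w) = 5 + w
-44*C + E(-6) = -44*21 + (5 - 6) = -924 - 1 = -925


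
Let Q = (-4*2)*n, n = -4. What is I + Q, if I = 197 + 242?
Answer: 471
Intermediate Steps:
Q = 32 (Q = -4*2*(-4) = -8*(-4) = 32)
I = 439
I + Q = 439 + 32 = 471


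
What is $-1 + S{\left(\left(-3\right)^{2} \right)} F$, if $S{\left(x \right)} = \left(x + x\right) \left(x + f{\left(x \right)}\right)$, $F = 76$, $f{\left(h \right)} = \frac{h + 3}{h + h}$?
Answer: $13223$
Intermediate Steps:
$f{\left(h \right)} = \frac{3 + h}{2 h}$
$S{\left(x \right)} = 2 x \left(x + \frac{3 + x}{2 x}\right)$ ($S{\left(x \right)} = \left(x + x\right) \left(x + \frac{3 + x}{2 x}\right) = 2 x \left(x + \frac{3 + x}{2 x}\right)$)
$-1 + S{\left(\left(-3\right)^{2} \right)} F = -1 + \left(3 + \left(-3\right)^{2} + 2 \left(\left(-3\right)^{2}\right)^{2}\right) 76 = -1 + \left(3 + 9 + 2 \cdot 9^{2}\right) 76 = -1 + \left(3 + 9 + 2 \cdot 81\right) 76 = -1 + \left(3 + 9 + 162\right) 76 = -1 + 174 \cdot 76 = -1 + 13224 = 13223$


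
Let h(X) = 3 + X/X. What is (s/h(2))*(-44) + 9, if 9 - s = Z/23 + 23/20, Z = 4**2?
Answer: -32061/460 ≈ -69.698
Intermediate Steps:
Z = 16
s = 3291/460 (s = 9 - (16/23 + 23/20) = 9 - 1*849/460 = 9 - 849/460 = 3291/460 ≈ 7.1544)
h(X) = 4 (h(X) = 3 + 1 = 4)
(s/h(2))*(-44) + 9 = ((3291/460)/4)*(-44) + 9 = ((3291/460)*(1/4))*(-44) + 9 = (3291/1840)*(-44) + 9 = -36201/460 + 9 = -32061/460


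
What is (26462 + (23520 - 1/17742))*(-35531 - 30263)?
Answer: -29172422812771/8871 ≈ -3.2885e+9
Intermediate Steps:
(26462 + (23520 - 1/17742))*(-35531 - 30263) = (26462 + (23520 - 1*1/17742))*(-65794) = (26462 + (23520 - 1/17742))*(-65794) = (26462 + 417291839/17742)*(-65794) = (886780643/17742)*(-65794) = -29172422812771/8871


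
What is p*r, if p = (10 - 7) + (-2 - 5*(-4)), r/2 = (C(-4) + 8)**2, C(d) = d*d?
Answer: 24192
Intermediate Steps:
C(d) = d**2
r = 1152 (r = 2*((-4)**2 + 8)**2 = 2*(16 + 8)**2 = 2*24**2 = 2*576 = 1152)
p = 21 (p = 3 + (-2 + 20) = 3 + 18 = 21)
p*r = 21*1152 = 24192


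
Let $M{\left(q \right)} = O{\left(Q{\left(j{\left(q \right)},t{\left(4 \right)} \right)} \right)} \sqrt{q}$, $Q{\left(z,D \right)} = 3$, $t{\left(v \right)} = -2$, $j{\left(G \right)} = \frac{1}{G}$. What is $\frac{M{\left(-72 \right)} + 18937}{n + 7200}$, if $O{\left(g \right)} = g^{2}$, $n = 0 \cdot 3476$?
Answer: $\frac{18937}{7200} + \frac{3 i \sqrt{2}}{400} \approx 2.6301 + 0.010607 i$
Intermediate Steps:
$n = 0$
$M{\left(q \right)} = 9 \sqrt{q}$ ($M{\left(q \right)} = 3^{2} \sqrt{q} = 9 \sqrt{q}$)
$\frac{M{\left(-72 \right)} + 18937}{n + 7200} = \frac{9 \sqrt{-72} + 18937}{0 + 7200} = \frac{9 \cdot 6 i \sqrt{2} + 18937}{7200} = \left(54 i \sqrt{2} + 18937\right) \frac{1}{7200} = \left(18937 + 54 i \sqrt{2}\right) \frac{1}{7200} = \frac{18937}{7200} + \frac{3 i \sqrt{2}}{400}$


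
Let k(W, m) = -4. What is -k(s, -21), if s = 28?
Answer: 4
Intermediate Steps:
-k(s, -21) = -1*(-4) = 4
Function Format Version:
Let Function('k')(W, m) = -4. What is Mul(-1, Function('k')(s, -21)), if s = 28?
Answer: 4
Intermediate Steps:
Mul(-1, Function('k')(s, -21)) = Mul(-1, -4) = 4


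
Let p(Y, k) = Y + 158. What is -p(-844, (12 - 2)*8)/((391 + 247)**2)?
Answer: 343/203522 ≈ 0.0016853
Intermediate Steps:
p(Y, k) = 158 + Y
-p(-844, (12 - 2)*8)/((391 + 247)**2) = -(158 - 844)/((391 + 247)**2) = -(-686)/(638**2) = -(-686)/407044 = -1*(-343/203522) = 343/203522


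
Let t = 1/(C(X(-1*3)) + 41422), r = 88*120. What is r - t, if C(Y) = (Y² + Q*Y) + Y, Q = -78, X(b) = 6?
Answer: 432917759/40996 ≈ 10560.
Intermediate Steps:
C(Y) = Y² - 77*Y (C(Y) = (Y² - 78*Y) + Y = Y² - 77*Y)
r = 10560
t = 1/40996 (t = 1/(6*(-77 + 6) + 41422) = 1/(6*(-71) + 41422) = 1/(-426 + 41422) = 1/40996 ≈ 2.4393e-5)
r - t = 10560 - 1*1/40996 = 10560 - 1/40996 = 432917759/40996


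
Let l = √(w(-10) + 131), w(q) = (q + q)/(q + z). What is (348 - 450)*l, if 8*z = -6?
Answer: -102*√245659/43 ≈ -1175.7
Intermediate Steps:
z = -¾ (z = (⅛)*(-6) = -¾ ≈ -0.75000)
w(q) = 2*q/(-¾ + q) (w(q) = (q + q)/(q - ¾) = (2*q)/(-¾ + q) = 2*q/(-¾ + q))
l = √245659/43 (l = √(8*(-10)/(-3 + 4*(-10)) + 131) = √(8*(-10)/(-3 - 40) + 131) = √(8*(-10)/(-43) + 131) = √(8*(-10)*(-1/43) + 131) = √(80/43 + 131) = √(5713/43) = √245659/43 ≈ 11.527)
(348 - 450)*l = (348 - 450)*(√245659/43) = -102*√245659/43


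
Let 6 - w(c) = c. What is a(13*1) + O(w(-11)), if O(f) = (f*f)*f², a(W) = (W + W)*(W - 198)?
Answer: 78711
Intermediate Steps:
w(c) = 6 - c
a(W) = 2*W*(-198 + W) (a(W) = (2*W)*(-198 + W) = 2*W*(-198 + W))
O(f) = f⁴ (O(f) = f²*f² = f⁴)
a(13*1) + O(w(-11)) = 2*(13*1)*(-198 + 13*1) + (6 - 1*(-11))⁴ = 2*13*(-198 + 13) + (6 + 11)⁴ = 2*13*(-185) + 17⁴ = -4810 + 83521 = 78711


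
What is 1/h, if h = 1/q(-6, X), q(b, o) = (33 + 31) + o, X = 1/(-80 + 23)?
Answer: 3647/57 ≈ 63.982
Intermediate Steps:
X = -1/57 (X = 1/(-57) = -1/57 ≈ -0.017544)
q(b, o) = 64 + o
h = 57/3647 (h = 1/(64 - 1/57) = 1/(3647/57) = 57/3647 ≈ 0.015629)
1/h = 1/(57/3647) = 3647/57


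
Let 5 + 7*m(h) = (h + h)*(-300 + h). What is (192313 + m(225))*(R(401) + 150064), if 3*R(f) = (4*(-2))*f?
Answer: 586637893024/21 ≈ 2.7935e+10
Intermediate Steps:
R(f) = -8*f/3 (R(f) = ((4*(-2))*f)/3 = (-8*f)/3 = -8*f/3)
m(h) = -5/7 + 2*h*(-300 + h)/7 (m(h) = -5/7 + ((h + h)*(-300 + h))/7 = -5/7 + ((2*h)*(-300 + h))/7 = -5/7 + (2*h*(-300 + h))/7 = -5/7 + 2*h*(-300 + h)/7)
(192313 + m(225))*(R(401) + 150064) = (192313 + (-5/7 - 600/7*225 + (2/7)*225²))*(-8/3*401 + 150064) = (192313 + (-5/7 - 135000/7 + (2/7)*50625))*(-3208/3 + 150064) = (192313 + (-5/7 - 135000/7 + 101250/7))*(446984/3) = (192313 - 33755/7)*(446984/3) = (1312436/7)*(446984/3) = 586637893024/21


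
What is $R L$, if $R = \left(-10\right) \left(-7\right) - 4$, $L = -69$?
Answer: $-4554$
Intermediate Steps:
$R = 66$ ($R = 70 - 4 = 66$)
$R L = 66 \left(-69\right) = -4554$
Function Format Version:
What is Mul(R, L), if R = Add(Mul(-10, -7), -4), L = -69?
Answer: -4554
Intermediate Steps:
R = 66 (R = Add(70, -4) = 66)
Mul(R, L) = Mul(66, -69) = -4554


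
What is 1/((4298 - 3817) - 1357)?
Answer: -1/876 ≈ -0.0011416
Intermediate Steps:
1/((4298 - 3817) - 1357) = 1/(481 - 1357) = 1/(-876) = -1/876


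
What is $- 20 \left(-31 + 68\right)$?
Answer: $-740$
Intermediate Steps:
$- 20 \left(-31 + 68\right) = \left(-20\right) 37 = -740$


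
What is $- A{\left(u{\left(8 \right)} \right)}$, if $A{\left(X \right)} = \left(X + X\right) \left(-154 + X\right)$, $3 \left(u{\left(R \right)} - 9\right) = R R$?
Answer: $\frac{67522}{9} \approx 7502.4$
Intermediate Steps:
$u{\left(R \right)} = 9 + \frac{R^{2}}{3}$ ($u{\left(R \right)} = 9 + \frac{R R}{3} = 9 + \frac{R^{2}}{3}$)
$A{\left(X \right)} = 2 X \left(-154 + X\right)$
$- A{\left(u{\left(8 \right)} \right)} = - 2 \left(9 + \frac{8^{2}}{3}\right) \left(-154 + \left(9 + \frac{8^{2}}{3}\right)\right) = - 2 \left(9 + \frac{1}{3} \cdot 64\right) \left(-154 + \left(9 + \frac{1}{3} \cdot 64\right)\right) = - 2 \left(9 + \frac{64}{3}\right) \left(-154 + \left(9 + \frac{64}{3}\right)\right) = - \frac{2 \cdot 91 \left(-154 + \frac{91}{3}\right)}{3} = - \frac{2 \cdot 91 \left(-371\right)}{3 \cdot 3} = \left(-1\right) \left(- \frac{67522}{9}\right) = \frac{67522}{9}$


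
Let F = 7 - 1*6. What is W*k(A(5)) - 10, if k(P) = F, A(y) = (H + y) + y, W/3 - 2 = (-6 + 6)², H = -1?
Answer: -4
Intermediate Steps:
W = 6 (W = 6 + 3*(-6 + 6)² = 6 + 3*0² = 6 + 3*0 = 6 + 0 = 6)
A(y) = -1 + 2*y (A(y) = (-1 + y) + y = -1 + 2*y)
F = 1 (F = 7 - 6 = 1)
k(P) = 1
W*k(A(5)) - 10 = 6*1 - 10 = 6 - 10 = -4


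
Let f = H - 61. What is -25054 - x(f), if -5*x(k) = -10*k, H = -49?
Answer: -24834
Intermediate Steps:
f = -110 (f = -49 - 61 = -110)
x(k) = 2*k (x(k) = -(-2)*k = 2*k)
-25054 - x(f) = -25054 - 2*(-110) = -25054 - 1*(-220) = -25054 + 220 = -24834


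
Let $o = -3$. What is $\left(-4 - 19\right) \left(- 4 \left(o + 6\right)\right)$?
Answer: $276$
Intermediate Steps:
$\left(-4 - 19\right) \left(- 4 \left(o + 6\right)\right) = \left(-4 - 19\right) \left(- 4 \left(-3 + 6\right)\right) = - 23 \left(\left(-4\right) 3\right) = \left(-23\right) \left(-12\right) = 276$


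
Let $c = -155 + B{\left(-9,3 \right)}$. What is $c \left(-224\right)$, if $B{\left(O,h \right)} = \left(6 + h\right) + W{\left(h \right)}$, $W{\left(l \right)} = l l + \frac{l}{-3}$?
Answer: $30912$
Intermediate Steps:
$W{\left(l \right)} = l^{2} - \frac{l}{3}$ ($W{\left(l \right)} = l^{2} + l \left(- \frac{1}{3}\right) = l^{2} - \frac{l}{3}$)
$B{\left(O,h \right)} = 6 + h + h \left(- \frac{1}{3} + h\right)$ ($B{\left(O,h \right)} = \left(6 + h\right) + h \left(- \frac{1}{3} + h\right) = 6 + h + h \left(- \frac{1}{3} + h\right)$)
$c = -138$ ($c = -155 + \left(6 + 3^{2} + \frac{2}{3} \cdot 3\right) = -155 + \left(6 + 9 + 2\right) = -155 + 17 = -138$)
$c \left(-224\right) = \left(-138\right) \left(-224\right) = 30912$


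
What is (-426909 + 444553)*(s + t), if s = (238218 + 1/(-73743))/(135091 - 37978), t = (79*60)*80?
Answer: 47914433653383966812/7161403959 ≈ 6.6907e+9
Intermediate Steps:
t = 379200 (t = 4740*80 = 379200)
s = 17566909973/7161403959 (s = (238218 - 1/73743)/97113 = (17566909973/73743)*(1/97113) = 17566909973/7161403959 ≈ 2.4530)
(-426909 + 444553)*(s + t) = (-426909 + 444553)*(17566909973/7161403959 + 379200) = 17644*(2715621948162773/7161403959) = 47914433653383966812/7161403959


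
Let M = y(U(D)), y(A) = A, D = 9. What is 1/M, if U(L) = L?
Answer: ⅑ ≈ 0.11111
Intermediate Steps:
M = 9
1/M = 1/9 = ⅑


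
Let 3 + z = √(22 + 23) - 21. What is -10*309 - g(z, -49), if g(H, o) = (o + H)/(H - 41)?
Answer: -646045/209 - 6*√5/1045 ≈ -3091.1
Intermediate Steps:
z = -24 + 3*√5 (z = -3 + (√(22 + 23) - 21) = -3 + (√45 - 21) = -3 + (3*√5 - 21) = -3 + (-21 + 3*√5) = -24 + 3*√5 ≈ -17.292)
g(H, o) = (H + o)/(-41 + H)
-10*309 - g(z, -49) = -10*309 - ((-24 + 3*√5) - 49)/(-41 + (-24 + 3*√5)) = -3090 - (-73 + 3*√5)/(-65 + 3*√5)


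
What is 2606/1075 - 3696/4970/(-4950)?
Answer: 2775562/1144875 ≈ 2.4243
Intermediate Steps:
2606/1075 - 3696/4970/(-4950) = 2606*(1/1075) - 3696*1/4970*(-1/4950) = 2606/1075 - 264/355*(-1/4950) = 2606/1075 + 4/26625 = 2775562/1144875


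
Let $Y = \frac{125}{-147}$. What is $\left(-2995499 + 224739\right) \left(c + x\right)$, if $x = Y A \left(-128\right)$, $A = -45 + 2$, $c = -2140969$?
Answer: $\frac{873926639046680}{147} \approx 5.9451 \cdot 10^{12}$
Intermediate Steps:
$Y = - \frac{125}{147}$ ($Y = 125 \left(- \frac{1}{147}\right) = - \frac{125}{147} \approx -0.85034$)
$A = -43$
$x = - \frac{688000}{147}$ ($x = \left(- \frac{125}{147}\right) \left(-43\right) \left(-128\right) = \frac{5375}{147} \left(-128\right) = - \frac{688000}{147} \approx -4680.3$)
$\left(-2995499 + 224739\right) \left(c + x\right) = \left(-2995499 + 224739\right) \left(-2140969 - \frac{688000}{147}\right) = \left(-2770760\right) \left(- \frac{315410443}{147}\right) = \frac{873926639046680}{147}$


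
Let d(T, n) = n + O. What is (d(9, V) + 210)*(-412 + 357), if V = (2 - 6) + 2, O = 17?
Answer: -12375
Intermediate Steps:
V = -2 (V = -4 + 2 = -2)
d(T, n) = 17 + n (d(T, n) = n + 17 = 17 + n)
(d(9, V) + 210)*(-412 + 357) = ((17 - 2) + 210)*(-412 + 357) = (15 + 210)*(-55) = 225*(-55) = -12375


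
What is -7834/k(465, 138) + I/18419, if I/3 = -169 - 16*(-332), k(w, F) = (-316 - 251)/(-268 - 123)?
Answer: -56410380143/10443573 ≈ -5401.4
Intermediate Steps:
k(w, F) = 567/391 (k(w, F) = -567/(-391) = -567*(-1/391) = 567/391)
I = 15429 (I = 3*(-169 - 16*(-332)) = 3*(-169 + 5312) = 3*5143 = 15429)
-7834/k(465, 138) + I/18419 = -7834/567/391 + 15429/18419 = -7834*391/567 + 15429*(1/18419) = -3063094/567 + 15429/18419 = -56410380143/10443573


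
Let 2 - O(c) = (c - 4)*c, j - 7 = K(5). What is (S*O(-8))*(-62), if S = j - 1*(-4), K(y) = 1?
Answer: 69936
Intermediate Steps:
j = 8 (j = 7 + 1 = 8)
S = 12 (S = 8 - 1*(-4) = 8 + 4 = 12)
O(c) = 2 - c*(-4 + c) (O(c) = 2 - (c - 4)*c = 2 - (-4 + c)*c = 2 - c*(-4 + c))
(S*O(-8))*(-62) = (12*(2 - 1*(-8)**2 + 4*(-8)))*(-62) = (12*(2 - 1*64 - 32))*(-62) = (12*(2 - 64 - 32))*(-62) = (12*(-94))*(-62) = -1128*(-62) = 69936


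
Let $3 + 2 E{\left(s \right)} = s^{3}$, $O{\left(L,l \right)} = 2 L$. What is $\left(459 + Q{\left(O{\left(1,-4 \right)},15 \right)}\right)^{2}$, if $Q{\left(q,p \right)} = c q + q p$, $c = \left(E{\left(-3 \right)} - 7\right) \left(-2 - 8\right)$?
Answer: $863041$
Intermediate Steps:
$E{\left(s \right)} = - \frac{3}{2} + \frac{s^{3}}{2}$
$c = 220$ ($c = \left(\left(- \frac{3}{2} + \frac{\left(-3\right)^{3}}{2}\right) - 7\right) \left(-2 - 8\right) = \left(\left(- \frac{3}{2} + \frac{1}{2} \left(-27\right)\right) - 7\right) \left(-10\right) = \left(\left(- \frac{3}{2} - \frac{27}{2}\right) - 7\right) \left(-10\right) = \left(-15 - 7\right) \left(-10\right) = \left(-22\right) \left(-10\right) = 220$)
$Q{\left(q,p \right)} = 220 q + p q$ ($Q{\left(q,p \right)} = 220 q + q p = 220 q + p q$)
$\left(459 + Q{\left(O{\left(1,-4 \right)},15 \right)}\right)^{2} = \left(459 + 2 \cdot 1 \left(220 + 15\right)\right)^{2} = \left(459 + 2 \cdot 235\right)^{2} = \left(459 + 470\right)^{2} = 929^{2} = 863041$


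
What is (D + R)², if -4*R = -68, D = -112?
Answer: 9025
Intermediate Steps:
R = 17 (R = -¼*(-68) = 17)
(D + R)² = (-112 + 17)² = (-95)² = 9025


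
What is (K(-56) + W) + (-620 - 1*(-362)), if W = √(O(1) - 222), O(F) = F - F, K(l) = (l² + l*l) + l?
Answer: 5958 + I*√222 ≈ 5958.0 + 14.9*I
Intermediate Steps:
K(l) = l + 2*l² (K(l) = (l² + l²) + l = 2*l² + l = l + 2*l²)
O(F) = 0
W = I*√222 (W = √(0 - 222) = √(-222) = I*√222 ≈ 14.9*I)
(K(-56) + W) + (-620 - 1*(-362)) = (-56*(1 + 2*(-56)) + I*√222) + (-620 - 1*(-362)) = (-56*(1 - 112) + I*√222) + (-620 + 362) = (-56*(-111) + I*√222) - 258 = (6216 + I*√222) - 258 = 5958 + I*√222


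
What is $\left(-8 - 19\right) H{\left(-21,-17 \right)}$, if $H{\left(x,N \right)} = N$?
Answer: $459$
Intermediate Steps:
$\left(-8 - 19\right) H{\left(-21,-17 \right)} = \left(-8 - 19\right) \left(-17\right) = \left(-27\right) \left(-17\right) = 459$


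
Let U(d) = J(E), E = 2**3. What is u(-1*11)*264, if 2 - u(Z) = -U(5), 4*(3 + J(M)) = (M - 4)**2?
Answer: 792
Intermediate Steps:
E = 8
J(M) = -3 + (-4 + M)**2/4 (J(M) = -3 + (M - 4)**2/4 = -3 + (-4 + M)**2/4)
U(d) = 1 (U(d) = -3 + (-4 + 8)**2/4 = -3 + (1/4)*4**2 = -3 + (1/4)*16 = -3 + 4 = 1)
u(Z) = 3 (u(Z) = 2 - (-1) = 2 - 1*(-1) = 2 + 1 = 3)
u(-1*11)*264 = 3*264 = 792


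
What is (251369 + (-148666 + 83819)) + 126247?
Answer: 312769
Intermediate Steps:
(251369 + (-148666 + 83819)) + 126247 = (251369 - 64847) + 126247 = 186522 + 126247 = 312769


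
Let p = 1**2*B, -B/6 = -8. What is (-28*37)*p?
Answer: -49728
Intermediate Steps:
B = 48 (B = -6*(-8) = 48)
p = 48 (p = 1**2*48 = 1*48 = 48)
(-28*37)*p = -28*37*48 = -1036*48 = -49728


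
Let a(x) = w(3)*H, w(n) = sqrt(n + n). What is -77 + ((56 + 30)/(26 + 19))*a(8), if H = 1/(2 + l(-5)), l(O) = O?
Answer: -77 - 86*sqrt(6)/135 ≈ -78.560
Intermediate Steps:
w(n) = sqrt(2)*sqrt(n) (w(n) = sqrt(2*n) = sqrt(2)*sqrt(n))
H = -1/3 (H = 1/(2 - 5) = 1/(-3) = -1/3 ≈ -0.33333)
a(x) = -sqrt(6)/3 (a(x) = (sqrt(2)*sqrt(3))*(-1/3) = sqrt(6)*(-1/3) = -sqrt(6)/3)
-77 + ((56 + 30)/(26 + 19))*a(8) = -77 + ((56 + 30)/(26 + 19))*(-sqrt(6)/3) = -77 + (86/45)*(-sqrt(6)/3) = -77 + (86*(1/45))*(-sqrt(6)/3) = -77 + 86*(-sqrt(6)/3)/45 = -77 - 86*sqrt(6)/135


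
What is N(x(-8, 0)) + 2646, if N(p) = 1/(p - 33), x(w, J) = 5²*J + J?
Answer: 87317/33 ≈ 2646.0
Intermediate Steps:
x(w, J) = 26*J (x(w, J) = 25*J + J = 26*J)
N(p) = 1/(-33 + p)
N(x(-8, 0)) + 2646 = 1/(-33 + 26*0) + 2646 = 1/(-33 + 0) + 2646 = 1/(-33) + 2646 = -1/33 + 2646 = 87317/33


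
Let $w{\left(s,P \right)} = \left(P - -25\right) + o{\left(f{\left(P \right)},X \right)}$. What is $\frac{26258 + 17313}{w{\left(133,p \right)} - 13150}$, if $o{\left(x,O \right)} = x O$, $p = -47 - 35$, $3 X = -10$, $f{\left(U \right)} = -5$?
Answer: $- \frac{130713}{39571} \approx -3.3033$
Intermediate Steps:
$X = - \frac{10}{3}$ ($X = \frac{1}{3} \left(-10\right) = - \frac{10}{3} \approx -3.3333$)
$p = -82$ ($p = -47 - 35 = -82$)
$o{\left(x,O \right)} = O x$
$w{\left(s,P \right)} = \frac{125}{3} + P$ ($w{\left(s,P \right)} = \left(P - -25\right) - - \frac{50}{3} = \left(P + 25\right) + \frac{50}{3} = \left(25 + P\right) + \frac{50}{3} = \frac{125}{3} + P$)
$\frac{26258 + 17313}{w{\left(133,p \right)} - 13150} = \frac{26258 + 17313}{\left(\frac{125}{3} - 82\right) - 13150} = \frac{43571}{- \frac{121}{3} - 13150} = \frac{43571}{- \frac{39571}{3}} = 43571 \left(- \frac{3}{39571}\right) = - \frac{130713}{39571}$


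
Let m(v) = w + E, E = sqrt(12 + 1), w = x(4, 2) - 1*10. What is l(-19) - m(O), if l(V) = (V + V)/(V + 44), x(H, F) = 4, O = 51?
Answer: 112/25 - sqrt(13) ≈ 0.87445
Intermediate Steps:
l(V) = 2*V/(44 + V) (l(V) = (2*V)/(44 + V) = 2*V/(44 + V))
w = -6 (w = 4 - 1*10 = 4 - 10 = -6)
E = sqrt(13) ≈ 3.6056
m(v) = -6 + sqrt(13)
l(-19) - m(O) = 2*(-19)/(44 - 19) - (-6 + sqrt(13)) = 2*(-19)/25 + (6 - sqrt(13)) = 2*(-19)*(1/25) + (6 - sqrt(13)) = -38/25 + (6 - sqrt(13)) = 112/25 - sqrt(13)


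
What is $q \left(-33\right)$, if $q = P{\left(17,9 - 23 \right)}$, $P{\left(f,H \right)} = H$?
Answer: $462$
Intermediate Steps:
$q = -14$ ($q = 9 - 23 = -14$)
$q \left(-33\right) = \left(-14\right) \left(-33\right) = 462$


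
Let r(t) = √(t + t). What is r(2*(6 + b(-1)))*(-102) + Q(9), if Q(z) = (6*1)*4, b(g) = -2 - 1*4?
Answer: 24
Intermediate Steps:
b(g) = -6 (b(g) = -2 - 4 = -6)
r(t) = √2*√t (r(t) = √(2*t) = √2*√t)
Q(z) = 24 (Q(z) = 6*4 = 24)
r(2*(6 + b(-1)))*(-102) + Q(9) = (√2*√(2*(6 - 6)))*(-102) + 24 = (√2*√(2*0))*(-102) + 24 = (√2*√0)*(-102) + 24 = (√2*0)*(-102) + 24 = 0*(-102) + 24 = 0 + 24 = 24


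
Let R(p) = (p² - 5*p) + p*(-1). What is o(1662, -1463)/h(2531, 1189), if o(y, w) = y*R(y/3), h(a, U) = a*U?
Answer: 504569904/3009359 ≈ 167.67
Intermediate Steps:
R(p) = p² - 6*p (R(p) = (p² - 5*p) - p = p² - 6*p)
h(a, U) = U*a
o(y, w) = y²*(-6 + y/3)/3 (o(y, w) = y*((y/3)*(-6 + y/3)) = y*(y*(-6 + y/3)/3) = y²*(-6 + y/3)/3)
o(1662, -1463)/h(2531, 1189) = ((⅑)*1662²*(-18 + 1662))/((1189*2531)) = ((⅑)*2762244*1644)/3009359 = 504569904*(1/3009359) = 504569904/3009359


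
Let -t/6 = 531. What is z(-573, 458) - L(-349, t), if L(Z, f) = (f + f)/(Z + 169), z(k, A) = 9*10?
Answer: 273/5 ≈ 54.600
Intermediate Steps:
z(k, A) = 90
t = -3186 (t = -6*531 = -3186)
L(Z, f) = 2*f/(169 + Z) (L(Z, f) = (2*f)/(169 + Z) = 2*f/(169 + Z))
z(-573, 458) - L(-349, t) = 90 - 2*(-3186)/(169 - 349) = 90 - 2*(-3186)/(-180) = 90 - 2*(-3186)*(-1)/180 = 90 - 1*177/5 = 90 - 177/5 = 273/5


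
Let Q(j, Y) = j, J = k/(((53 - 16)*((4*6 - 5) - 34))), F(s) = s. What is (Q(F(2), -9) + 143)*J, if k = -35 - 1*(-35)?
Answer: 0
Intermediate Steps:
k = 0 (k = -35 + 35 = 0)
J = 0 (J = 0/(((53 - 16)*((4*6 - 5) - 34))) = 0/((37*((24 - 5) - 34))) = 0/((37*(19 - 34))) = 0/((37*(-15))) = 0/(-555) = 0*(-1/555) = 0)
(Q(F(2), -9) + 143)*J = (2 + 143)*0 = 145*0 = 0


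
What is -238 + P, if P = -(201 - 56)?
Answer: -383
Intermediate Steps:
P = -145 (P = -1*145 = -145)
-238 + P = -238 - 145 = -383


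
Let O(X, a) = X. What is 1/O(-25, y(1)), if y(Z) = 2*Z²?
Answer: -1/25 ≈ -0.040000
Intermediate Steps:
1/O(-25, y(1)) = 1/(-25) = -1/25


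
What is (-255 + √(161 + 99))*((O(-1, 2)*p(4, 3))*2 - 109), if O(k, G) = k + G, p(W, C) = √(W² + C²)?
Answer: 25245 - 198*√65 ≈ 23649.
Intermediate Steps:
p(W, C) = √(C² + W²)
O(k, G) = G + k
(-255 + √(161 + 99))*((O(-1, 2)*p(4, 3))*2 - 109) = (-255 + √(161 + 99))*(((2 - 1)*√(3² + 4²))*2 - 109) = (-255 + √260)*((1*√(9 + 16))*2 - 109) = (-255 + 2*√65)*((1*√25)*2 - 109) = (-255 + 2*√65)*((1*5)*2 - 109) = (-255 + 2*√65)*(5*2 - 109) = (-255 + 2*√65)*(10 - 109) = (-255 + 2*√65)*(-99) = 25245 - 198*√65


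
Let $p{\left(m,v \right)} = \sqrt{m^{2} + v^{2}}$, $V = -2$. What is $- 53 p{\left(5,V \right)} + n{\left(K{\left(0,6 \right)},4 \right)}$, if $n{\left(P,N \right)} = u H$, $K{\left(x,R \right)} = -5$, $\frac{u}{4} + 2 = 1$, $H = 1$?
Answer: $-4 - 53 \sqrt{29} \approx -289.41$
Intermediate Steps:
$u = -4$ ($u = -8 + 4 \cdot 1 = -8 + 4 = -4$)
$n{\left(P,N \right)} = -4$ ($n{\left(P,N \right)} = \left(-4\right) 1 = -4$)
$- 53 p{\left(5,V \right)} + n{\left(K{\left(0,6 \right)},4 \right)} = - 53 \sqrt{5^{2} + \left(-2\right)^{2}} - 4 = - 53 \sqrt{25 + 4} - 4 = - 53 \sqrt{29} - 4 = -4 - 53 \sqrt{29}$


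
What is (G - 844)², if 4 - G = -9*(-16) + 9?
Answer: 986049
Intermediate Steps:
G = -149 (G = 4 - (-9*(-16) + 9) = 4 - (144 + 9) = 4 - 1*153 = 4 - 153 = -149)
(G - 844)² = (-149 - 844)² = (-993)² = 986049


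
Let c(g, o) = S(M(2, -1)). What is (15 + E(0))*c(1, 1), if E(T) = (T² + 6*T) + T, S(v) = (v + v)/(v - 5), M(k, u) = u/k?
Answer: 30/11 ≈ 2.7273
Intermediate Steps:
S(v) = 2*v/(-5 + v) (S(v) = (2*v)/(-5 + v) = 2*v/(-5 + v))
c(g, o) = 2/11 (c(g, o) = 2*(-1/2)/(-5 - 1/2) = 2*(-1*½)/(-5 - 1*½) = 2*(-½)/(-5 - ½) = 2*(-½)/(-11/2) = 2*(-½)*(-2/11) = 2/11)
E(T) = T² + 7*T
(15 + E(0))*c(1, 1) = (15 + 0*(7 + 0))*(2/11) = (15 + 0*7)*(2/11) = (15 + 0)*(2/11) = 15*(2/11) = 30/11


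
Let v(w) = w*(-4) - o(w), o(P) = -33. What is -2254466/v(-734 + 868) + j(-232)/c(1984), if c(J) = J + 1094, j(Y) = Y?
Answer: 3469564826/774117 ≈ 4482.0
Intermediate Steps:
c(J) = 1094 + J
v(w) = 33 - 4*w (v(w) = w*(-4) - 1*(-33) = -4*w + 33 = 33 - 4*w)
-2254466/v(-734 + 868) + j(-232)/c(1984) = -2254466/(33 - 4*(-734 + 868)) - 232/(1094 + 1984) = -2254466/(33 - 4*134) - 232/3078 = -2254466/(33 - 536) - 232*1/3078 = -2254466/(-503) - 116/1539 = -2254466*(-1/503) - 116/1539 = 2254466/503 - 116/1539 = 3469564826/774117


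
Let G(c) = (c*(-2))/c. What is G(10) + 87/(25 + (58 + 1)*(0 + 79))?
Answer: -3095/1562 ≈ -1.9814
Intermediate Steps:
G(c) = -2 (G(c) = (-2*c)/c = -2)
G(10) + 87/(25 + (58 + 1)*(0 + 79)) = -2 + 87/(25 + (58 + 1)*(0 + 79)) = -2 + 87/(25 + 59*79) = -2 + 87/(25 + 4661) = -2 + 87/4686 = -2 + (1/4686)*87 = -2 + 29/1562 = -3095/1562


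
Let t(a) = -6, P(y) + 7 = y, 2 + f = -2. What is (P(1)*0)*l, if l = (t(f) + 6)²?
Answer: 0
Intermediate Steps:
f = -4 (f = -2 - 2 = -4)
P(y) = -7 + y
l = 0 (l = (-6 + 6)² = 0² = 0)
(P(1)*0)*l = ((-7 + 1)*0)*0 = -6*0*0 = 0*0 = 0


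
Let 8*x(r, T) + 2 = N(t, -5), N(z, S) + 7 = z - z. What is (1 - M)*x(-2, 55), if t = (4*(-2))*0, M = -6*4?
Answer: -225/8 ≈ -28.125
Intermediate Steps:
M = -24
t = 0 (t = -8*0 = 0)
N(z, S) = -7 (N(z, S) = -7 + (z - z) = -7 + 0 = -7)
x(r, T) = -9/8 (x(r, T) = -1/4 + (1/8)*(-7) = -1/4 - 7/8 = -9/8)
(1 - M)*x(-2, 55) = (1 - 1*(-24))*(-9/8) = (1 + 24)*(-9/8) = 25*(-9/8) = -225/8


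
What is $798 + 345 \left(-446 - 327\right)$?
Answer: $-265887$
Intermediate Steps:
$798 + 345 \left(-446 - 327\right) = 798 + 345 \left(-773\right) = 798 - 266685 = -265887$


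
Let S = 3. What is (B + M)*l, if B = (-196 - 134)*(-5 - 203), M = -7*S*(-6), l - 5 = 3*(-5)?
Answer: -687660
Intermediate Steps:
l = -10 (l = 5 + 3*(-5) = 5 - 15 = -10)
M = 126 (M = -7*3*(-6) = -21*(-6) = 126)
B = 68640 (B = -330*(-208) = 68640)
(B + M)*l = (68640 + 126)*(-10) = 68766*(-10) = -687660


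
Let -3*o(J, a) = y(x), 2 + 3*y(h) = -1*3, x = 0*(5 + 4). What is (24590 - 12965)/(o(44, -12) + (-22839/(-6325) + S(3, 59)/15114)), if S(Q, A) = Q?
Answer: 13177518750/4723121 ≈ 2790.0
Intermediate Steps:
x = 0 (x = 0*9 = 0)
y(h) = -5/3 (y(h) = -⅔ + (-1*3)/3 = -⅔ + (⅓)*(-3) = -⅔ - 1 = -5/3)
o(J, a) = 5/9 (o(J, a) = -⅓*(-5/3) = 5/9)
(24590 - 12965)/(o(44, -12) + (-22839/(-6325) + S(3, 59)/15114)) = (24590 - 12965)/(5/9 + (-22839/(-6325) + 3/15114)) = 11625/(5/9 + (-22839*(-1/6325) + 3*(1/15114))) = 11625/(5/9 + (993/275 + 1/5038)) = 11625/(5/9 + 454819/125950) = 11625/(4723121/1133550) = 11625*(1133550/4723121) = 13177518750/4723121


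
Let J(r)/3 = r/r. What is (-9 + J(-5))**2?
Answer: 36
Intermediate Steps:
J(r) = 3 (J(r) = 3*(r/r) = 3*1 = 3)
(-9 + J(-5))**2 = (-9 + 3)**2 = (-6)**2 = 36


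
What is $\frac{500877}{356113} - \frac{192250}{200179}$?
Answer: $\frac{31802332733}{71286344227} \approx 0.44612$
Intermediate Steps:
$\frac{500877}{356113} - \frac{192250}{200179} = \frac{31802332733}{71286344227}$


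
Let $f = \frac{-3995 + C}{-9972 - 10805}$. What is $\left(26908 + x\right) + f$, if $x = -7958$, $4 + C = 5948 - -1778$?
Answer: $\frac{393720423}{20777} \approx 18950.0$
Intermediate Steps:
$C = 7722$ ($C = -4 + \left(5948 - -1778\right) = -4 + \left(5948 + 1778\right) = -4 + 7726 = 7722$)
$f = - \frac{3727}{20777}$ ($f = \frac{-3995 + 7722}{-9972 - 10805} = \frac{3727}{-20777} = 3727 \left(- \frac{1}{20777}\right) = - \frac{3727}{20777} \approx -0.17938$)
$\left(26908 + x\right) + f = \left(26908 - 7958\right) - \frac{3727}{20777} = 18950 - \frac{3727}{20777} = \frac{393720423}{20777}$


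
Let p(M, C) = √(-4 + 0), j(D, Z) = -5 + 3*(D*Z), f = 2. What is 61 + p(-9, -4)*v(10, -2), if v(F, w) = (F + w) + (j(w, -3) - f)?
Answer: 61 + 38*I ≈ 61.0 + 38.0*I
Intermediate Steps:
j(D, Z) = -5 + 3*D*Z
p(M, C) = 2*I (p(M, C) = √(-4) = 2*I)
v(F, w) = -7 + F - 8*w (v(F, w) = (F + w) + ((-5 + 3*w*(-3)) - 1*2) = (F + w) + ((-5 - 9*w) - 2) = (F + w) + (-7 - 9*w) = -7 + F - 8*w)
61 + p(-9, -4)*v(10, -2) = 61 + (2*I)*(-7 + 10 - 8*(-2)) = 61 + (2*I)*(-7 + 10 + 16) = 61 + (2*I)*19 = 61 + 38*I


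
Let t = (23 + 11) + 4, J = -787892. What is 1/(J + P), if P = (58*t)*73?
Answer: -1/627000 ≈ -1.5949e-6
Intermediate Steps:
t = 38 (t = 34 + 4 = 38)
P = 160892 (P = (58*38)*73 = 2204*73 = 160892)
1/(J + P) = 1/(-787892 + 160892) = 1/(-627000) = -1/627000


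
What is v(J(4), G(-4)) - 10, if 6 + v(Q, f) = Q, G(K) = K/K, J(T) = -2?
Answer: -18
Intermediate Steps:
G(K) = 1
v(Q, f) = -6 + Q
v(J(4), G(-4)) - 10 = (-6 - 2) - 10 = -8 - 10 = -18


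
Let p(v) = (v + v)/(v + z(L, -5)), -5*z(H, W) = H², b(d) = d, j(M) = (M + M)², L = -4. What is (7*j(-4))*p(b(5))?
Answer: 22400/9 ≈ 2488.9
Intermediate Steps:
j(M) = 4*M² (j(M) = (2*M)² = 4*M²)
z(H, W) = -H²/5
p(v) = 2*v/(-16/5 + v) (p(v) = (v + v)/(v - ⅕*(-4)²) = (2*v)/(v - ⅕*16) = (2*v)/(v - 16/5) = (2*v)/(-16/5 + v) = 2*v/(-16/5 + v))
(7*j(-4))*p(b(5)) = (7*(4*(-4)²))*(10*5/(-16 + 5*5)) = (7*(4*16))*(10*5/(-16 + 25)) = (7*64)*(10*5/9) = 448*(10*5*(⅑)) = 448*(50/9) = 22400/9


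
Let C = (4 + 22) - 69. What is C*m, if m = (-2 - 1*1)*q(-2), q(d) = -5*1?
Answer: -645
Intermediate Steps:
q(d) = -5
C = -43 (C = 26 - 69 = -43)
m = 15 (m = (-2 - 1*1)*(-5) = (-2 - 1)*(-5) = -3*(-5) = 15)
C*m = -43*15 = -645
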